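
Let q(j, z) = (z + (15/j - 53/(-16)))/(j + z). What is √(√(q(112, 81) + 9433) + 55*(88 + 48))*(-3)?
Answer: -3*√(54610013920 + 1351*√275486714286)/2702 ≈ -261.14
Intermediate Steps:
q(j, z) = (53/16 + z + 15/j)/(j + z) (q(j, z) = (z + (15/j - 53*(-1/16)))/(j + z) = (z + (15/j + 53/16))/(j + z) = (z + (53/16 + 15/j))/(j + z) = (53/16 + z + 15/j)/(j + z))
√(√(q(112, 81) + 9433) + 55*(88 + 48))*(-3) = √(√((15 + (53/16)*112 + 112*81)/(112*(112 + 81)) + 9433) + 55*(88 + 48))*(-3) = √(√((1/112)*(15 + 371 + 9072)/193 + 9433) + 55*136)*(-3) = √(√((1/112)*(1/193)*9458 + 9433) + 7480)*(-3) = √(√(4729/10808 + 9433) + 7480)*(-3) = √(√(101956593/10808) + 7480)*(-3) = √(√275486714286/5404 + 7480)*(-3) = √(7480 + √275486714286/5404)*(-3) = -3*√(7480 + √275486714286/5404)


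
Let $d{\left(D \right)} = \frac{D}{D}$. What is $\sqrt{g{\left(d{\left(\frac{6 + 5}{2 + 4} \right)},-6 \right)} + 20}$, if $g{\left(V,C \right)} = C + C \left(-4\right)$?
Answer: $\sqrt{38} \approx 6.1644$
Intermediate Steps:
$d{\left(D \right)} = 1$
$g{\left(V,C \right)} = - 3 C$ ($g{\left(V,C \right)} = C - 4 C = - 3 C$)
$\sqrt{g{\left(d{\left(\frac{6 + 5}{2 + 4} \right)},-6 \right)} + 20} = \sqrt{\left(-3\right) \left(-6\right) + 20} = \sqrt{18 + 20} = \sqrt{38}$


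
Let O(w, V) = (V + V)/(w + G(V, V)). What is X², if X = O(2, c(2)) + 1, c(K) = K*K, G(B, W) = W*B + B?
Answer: 225/121 ≈ 1.8595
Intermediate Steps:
G(B, W) = B + B*W (G(B, W) = B*W + B = B + B*W)
c(K) = K²
O(w, V) = 2*V/(w + V*(1 + V)) (O(w, V) = (V + V)/(w + V*(1 + V)) = (2*V)/(w + V*(1 + V)) = 2*V/(w + V*(1 + V)))
X = 15/11 (X = 2*2²/(2 + 2²*(1 + 2²)) + 1 = 2*4/(2 + 4*(1 + 4)) + 1 = 2*4/(2 + 4*5) + 1 = 2*4/(2 + 20) + 1 = 2*4/22 + 1 = 2*4*(1/22) + 1 = 4/11 + 1 = 15/11 ≈ 1.3636)
X² = (15/11)² = 225/121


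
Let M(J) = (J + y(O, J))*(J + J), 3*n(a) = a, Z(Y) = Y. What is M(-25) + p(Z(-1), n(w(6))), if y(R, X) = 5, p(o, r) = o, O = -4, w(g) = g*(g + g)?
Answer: 999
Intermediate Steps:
w(g) = 2*g² (w(g) = g*(2*g) = 2*g²)
n(a) = a/3
M(J) = 2*J*(5 + J) (M(J) = (J + 5)*(J + J) = (5 + J)*(2*J) = 2*J*(5 + J))
M(-25) + p(Z(-1), n(w(6))) = 2*(-25)*(5 - 25) - 1 = 2*(-25)*(-20) - 1 = 1000 - 1 = 999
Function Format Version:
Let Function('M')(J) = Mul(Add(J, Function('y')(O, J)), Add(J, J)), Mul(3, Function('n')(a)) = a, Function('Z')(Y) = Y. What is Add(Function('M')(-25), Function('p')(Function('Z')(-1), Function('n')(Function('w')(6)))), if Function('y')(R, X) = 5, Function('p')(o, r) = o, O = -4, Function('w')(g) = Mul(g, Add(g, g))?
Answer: 999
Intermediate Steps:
Function('w')(g) = Mul(2, Pow(g, 2)) (Function('w')(g) = Mul(g, Mul(2, g)) = Mul(2, Pow(g, 2)))
Function('n')(a) = Mul(Rational(1, 3), a)
Function('M')(J) = Mul(2, J, Add(5, J)) (Function('M')(J) = Mul(Add(J, 5), Add(J, J)) = Mul(Add(5, J), Mul(2, J)) = Mul(2, J, Add(5, J)))
Add(Function('M')(-25), Function('p')(Function('Z')(-1), Function('n')(Function('w')(6)))) = Add(Mul(2, -25, Add(5, -25)), -1) = Add(Mul(2, -25, -20), -1) = Add(1000, -1) = 999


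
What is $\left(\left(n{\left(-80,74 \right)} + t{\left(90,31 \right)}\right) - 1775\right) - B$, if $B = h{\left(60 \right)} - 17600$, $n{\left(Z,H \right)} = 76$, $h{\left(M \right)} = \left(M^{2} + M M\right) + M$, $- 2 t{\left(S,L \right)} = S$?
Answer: $8596$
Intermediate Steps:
$t{\left(S,L \right)} = - \frac{S}{2}$
$h{\left(M \right)} = M + 2 M^{2}$ ($h{\left(M \right)} = \left(M^{2} + M^{2}\right) + M = 2 M^{2} + M = M + 2 M^{2}$)
$B = -10340$ ($B = 60 \left(1 + 2 \cdot 60\right) - 17600 = 60 \left(1 + 120\right) - 17600 = 60 \cdot 121 - 17600 = 7260 - 17600 = -10340$)
$\left(\left(n{\left(-80,74 \right)} + t{\left(90,31 \right)}\right) - 1775\right) - B = \left(\left(76 - 45\right) - 1775\right) - -10340 = \left(\left(76 - 45\right) - 1775\right) + 10340 = \left(31 - 1775\right) + 10340 = -1744 + 10340 = 8596$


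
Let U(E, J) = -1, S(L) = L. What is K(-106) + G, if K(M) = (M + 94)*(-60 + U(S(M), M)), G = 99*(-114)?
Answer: -10554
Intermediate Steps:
G = -11286
K(M) = -5734 - 61*M (K(M) = (M + 94)*(-60 - 1) = (94 + M)*(-61) = -5734 - 61*M)
K(-106) + G = (-5734 - 61*(-106)) - 11286 = (-5734 + 6466) - 11286 = 732 - 11286 = -10554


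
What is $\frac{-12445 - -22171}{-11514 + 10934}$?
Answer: $- \frac{4863}{290} \approx -16.769$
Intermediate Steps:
$\frac{-12445 - -22171}{-11514 + 10934} = \frac{-12445 + \left(-2520 + 24691\right)}{-580} = \left(-12445 + 22171\right) \left(- \frac{1}{580}\right) = 9726 \left(- \frac{1}{580}\right) = - \frac{4863}{290}$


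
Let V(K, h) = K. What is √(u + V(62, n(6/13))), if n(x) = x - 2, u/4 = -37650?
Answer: I*√150538 ≈ 387.99*I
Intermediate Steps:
u = -150600 (u = 4*(-37650) = -150600)
n(x) = -2 + x
√(u + V(62, n(6/13))) = √(-150600 + 62) = √(-150538) = I*√150538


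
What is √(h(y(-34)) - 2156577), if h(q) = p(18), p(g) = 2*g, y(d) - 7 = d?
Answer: I*√2156541 ≈ 1468.5*I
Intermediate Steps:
y(d) = 7 + d
h(q) = 36 (h(q) = 2*18 = 36)
√(h(y(-34)) - 2156577) = √(36 - 2156577) = √(-2156541) = I*√2156541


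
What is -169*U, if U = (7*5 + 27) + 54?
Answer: -19604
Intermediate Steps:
U = 116 (U = (35 + 27) + 54 = 62 + 54 = 116)
-169*U = -169*116 = -19604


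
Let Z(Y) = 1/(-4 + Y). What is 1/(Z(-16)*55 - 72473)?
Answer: -4/289903 ≈ -1.3798e-5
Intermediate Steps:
1/(Z(-16)*55 - 72473) = 1/(55/(-4 - 16) - 72473) = 1/(55/(-20) - 72473) = 1/(-1/20*55 - 72473) = 1/(-11/4 - 72473) = 1/(-289903/4) = -4/289903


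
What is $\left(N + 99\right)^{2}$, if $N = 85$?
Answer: $33856$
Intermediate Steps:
$\left(N + 99\right)^{2} = \left(85 + 99\right)^{2} = 184^{2} = 33856$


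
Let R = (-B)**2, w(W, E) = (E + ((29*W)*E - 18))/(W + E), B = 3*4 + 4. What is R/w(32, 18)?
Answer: 200/261 ≈ 0.76628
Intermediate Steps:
B = 16 (B = 12 + 4 = 16)
w(W, E) = (-18 + E + 29*E*W)/(E + W) (w(W, E) = (E + (29*E*W - 18))/(E + W) = (E + (-18 + 29*E*W))/(E + W) = (-18 + E + 29*E*W)/(E + W))
R = 256 (R = (-1*16)**2 = (-16)**2 = 256)
R/w(32, 18) = 256/(((-18 + 18 + 29*18*32)/(18 + 32))) = 256/(((-18 + 18 + 16704)/50)) = 256/(((1/50)*16704)) = 256/(8352/25) = 256*(25/8352) = 200/261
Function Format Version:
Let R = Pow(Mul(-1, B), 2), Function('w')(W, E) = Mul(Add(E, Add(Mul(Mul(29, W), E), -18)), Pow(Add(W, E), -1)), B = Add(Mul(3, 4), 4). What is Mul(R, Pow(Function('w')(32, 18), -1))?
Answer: Rational(200, 261) ≈ 0.76628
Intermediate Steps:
B = 16 (B = Add(12, 4) = 16)
Function('w')(W, E) = Mul(Pow(Add(E, W), -1), Add(-18, E, Mul(29, E, W))) (Function('w')(W, E) = Mul(Add(E, Add(Mul(29, E, W), -18)), Pow(Add(E, W), -1)) = Mul(Add(E, Add(-18, Mul(29, E, W))), Pow(Add(E, W), -1)) = Mul(Add(-18, E, Mul(29, E, W)), Pow(Add(E, W), -1)) = Mul(Pow(Add(E, W), -1), Add(-18, E, Mul(29, E, W))))
R = 256 (R = Pow(Mul(-1, 16), 2) = Pow(-16, 2) = 256)
Mul(R, Pow(Function('w')(32, 18), -1)) = Mul(256, Pow(Mul(Pow(Add(18, 32), -1), Add(-18, 18, Mul(29, 18, 32))), -1)) = Mul(256, Pow(Mul(Pow(50, -1), Add(-18, 18, 16704)), -1)) = Mul(256, Pow(Mul(Rational(1, 50), 16704), -1)) = Mul(256, Pow(Rational(8352, 25), -1)) = Mul(256, Rational(25, 8352)) = Rational(200, 261)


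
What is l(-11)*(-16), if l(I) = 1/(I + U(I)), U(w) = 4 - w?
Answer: -4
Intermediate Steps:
l(I) = ¼ (l(I) = 1/(I + (4 - I)) = 1/4 = ¼)
l(-11)*(-16) = (¼)*(-16) = -4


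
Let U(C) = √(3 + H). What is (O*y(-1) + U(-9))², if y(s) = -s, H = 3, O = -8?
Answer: (8 - √6)² ≈ 30.808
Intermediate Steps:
U(C) = √6 (U(C) = √(3 + 3) = √6)
(O*y(-1) + U(-9))² = (-(-8)*(-1) + √6)² = (-8*1 + √6)² = (-8 + √6)²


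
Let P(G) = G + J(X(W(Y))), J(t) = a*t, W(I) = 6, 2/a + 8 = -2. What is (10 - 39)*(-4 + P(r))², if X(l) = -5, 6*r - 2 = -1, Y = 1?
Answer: -8381/36 ≈ -232.81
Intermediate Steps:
a = -⅕ (a = 2/(-8 - 2) = 2/(-10) = 2*(-⅒) = -⅕ ≈ -0.20000)
r = ⅙ (r = ⅓ + (⅙)*(-1) = ⅓ - ⅙ = ⅙ ≈ 0.16667)
J(t) = -t/5
P(G) = 1 + G (P(G) = G - ⅕*(-5) = G + 1 = 1 + G)
(10 - 39)*(-4 + P(r))² = (10 - 39)*(-4 + (1 + ⅙))² = -29*(-4 + 7/6)² = -29*(-17/6)² = -29*289/36 = -8381/36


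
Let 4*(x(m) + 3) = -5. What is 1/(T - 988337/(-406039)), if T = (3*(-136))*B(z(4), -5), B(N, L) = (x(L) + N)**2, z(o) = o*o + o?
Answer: -812078/82188031667 ≈ -9.8807e-6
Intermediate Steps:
x(m) = -17/4 (x(m) = -3 + (1/4)*(-5) = -3 - 5/4 = -17/4)
z(o) = o + o**2 (z(o) = o**2 + o = o + o**2)
B(N, L) = (-17/4 + N)**2
T = -202419/2 (T = (3*(-136))*((-17 + 4*(4*(1 + 4)))**2/16) = -51*(-17 + 4*(4*5))**2/2 = -51*(-17 + 4*20)**2/2 = -51*(-17 + 80)**2/2 = -51*63**2/2 = -51*3969/2 = -408*3969/16 = -202419/2 ≈ -1.0121e+5)
1/(T - 988337/(-406039)) = 1/(-202419/2 - 988337/(-406039)) = 1/(-202419/2 - 988337*(-1/406039)) = 1/(-202419/2 + 988337/406039) = 1/(-82188031667/812078) = -812078/82188031667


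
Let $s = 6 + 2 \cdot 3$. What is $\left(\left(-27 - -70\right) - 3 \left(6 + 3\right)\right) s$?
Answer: $192$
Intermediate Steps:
$s = 12$ ($s = 6 + 6 = 12$)
$\left(\left(-27 - -70\right) - 3 \left(6 + 3\right)\right) s = \left(\left(-27 - -70\right) - 3 \left(6 + 3\right)\right) 12 = \left(\left(-27 + 70\right) - 27\right) 12 = \left(43 - 27\right) 12 = 16 \cdot 12 = 192$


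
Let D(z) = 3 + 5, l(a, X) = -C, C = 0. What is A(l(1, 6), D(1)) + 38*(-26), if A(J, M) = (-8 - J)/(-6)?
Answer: -2960/3 ≈ -986.67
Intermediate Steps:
l(a, X) = 0 (l(a, X) = -1*0 = 0)
D(z) = 8
A(J, M) = 4/3 + J/6 (A(J, M) = (-8 - J)*(-⅙) = 4/3 + J/6)
A(l(1, 6), D(1)) + 38*(-26) = (4/3 + (⅙)*0) + 38*(-26) = (4/3 + 0) - 988 = 4/3 - 988 = -2960/3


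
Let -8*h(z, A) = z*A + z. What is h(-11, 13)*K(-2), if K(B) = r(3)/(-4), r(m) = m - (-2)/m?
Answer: -847/48 ≈ -17.646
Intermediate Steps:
r(m) = m + 2/m
h(z, A) = -z/8 - A*z/8 (h(z, A) = -(z*A + z)/8 = -(A*z + z)/8 = -(z + A*z)/8 = -z/8 - A*z/8)
K(B) = -11/12 (K(B) = (3 + 2/3)/(-4) = (3 + 2*(⅓))*(-¼) = (3 + ⅔)*(-¼) = (11/3)*(-¼) = -11/12)
h(-11, 13)*K(-2) = -⅛*(-11)*(1 + 13)*(-11/12) = -⅛*(-11)*14*(-11/12) = (77/4)*(-11/12) = -847/48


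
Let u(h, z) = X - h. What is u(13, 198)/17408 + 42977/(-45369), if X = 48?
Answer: -746555701/789783552 ≈ -0.94527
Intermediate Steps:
u(h, z) = 48 - h
u(13, 198)/17408 + 42977/(-45369) = (48 - 1*13)/17408 + 42977/(-45369) = (48 - 13)*(1/17408) + 42977*(-1/45369) = 35*(1/17408) - 42977/45369 = 35/17408 - 42977/45369 = -746555701/789783552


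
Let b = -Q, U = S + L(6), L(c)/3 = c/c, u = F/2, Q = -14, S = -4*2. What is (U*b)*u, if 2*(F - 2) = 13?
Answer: -595/2 ≈ -297.50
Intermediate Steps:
F = 17/2 (F = 2 + (1/2)*13 = 2 + 13/2 = 17/2 ≈ 8.5000)
S = -8
u = 17/4 (u = (17/2)/2 = (17/2)*(1/2) = 17/4 ≈ 4.2500)
L(c) = 3 (L(c) = 3*(c/c) = 3*1 = 3)
U = -5 (U = -8 + 3 = -5)
b = 14 (b = -1*(-14) = 14)
(U*b)*u = -5*14*(17/4) = -70*17/4 = -595/2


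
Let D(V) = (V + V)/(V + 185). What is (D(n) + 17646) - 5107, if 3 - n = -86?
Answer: 1717932/137 ≈ 12540.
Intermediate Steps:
n = 89 (n = 3 - 1*(-86) = 3 + 86 = 89)
D(V) = 2*V/(185 + V) (D(V) = (2*V)/(185 + V) = 2*V/(185 + V))
(D(n) + 17646) - 5107 = (2*89/(185 + 89) + 17646) - 5107 = (2*89/274 + 17646) - 5107 = (2*89*(1/274) + 17646) - 5107 = (89/137 + 17646) - 5107 = 2417591/137 - 5107 = 1717932/137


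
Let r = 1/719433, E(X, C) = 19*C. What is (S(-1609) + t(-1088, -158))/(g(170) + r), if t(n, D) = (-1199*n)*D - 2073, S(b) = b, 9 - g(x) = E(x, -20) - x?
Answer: -74143534030137/201081524 ≈ -3.6872e+5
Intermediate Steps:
g(x) = 389 + x (g(x) = 9 - (19*(-20) - x) = 9 - (-380 - x) = 9 + (380 + x) = 389 + x)
r = 1/719433 ≈ 1.3900e-6
t(n, D) = -2073 - 1199*D*n (t(n, D) = -1199*D*n - 2073 = -2073 - 1199*D*n)
(S(-1609) + t(-1088, -158))/(g(170) + r) = (-1609 + (-2073 - 1199*(-158)*(-1088)))/((389 + 170) + 1/719433) = (-1609 + (-2073 - 206112896))/(559 + 1/719433) = (-1609 - 206114969)/(402163048/719433) = -206116578*719433/402163048 = -74143534030137/201081524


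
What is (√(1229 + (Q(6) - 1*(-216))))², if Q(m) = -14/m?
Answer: 4328/3 ≈ 1442.7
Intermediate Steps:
(√(1229 + (Q(6) - 1*(-216))))² = (√(1229 + (-14/6 - 1*(-216))))² = (√(1229 + (-14*⅙ + 216)))² = (√(1229 + (-7/3 + 216)))² = (√(1229 + 641/3))² = (√(4328/3))² = (2*√3246/3)² = 4328/3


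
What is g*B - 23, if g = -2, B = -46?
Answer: 69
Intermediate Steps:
g*B - 23 = -2*(-46) - 23 = 92 - 23 = 69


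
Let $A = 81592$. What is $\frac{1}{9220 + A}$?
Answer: $\frac{1}{90812} \approx 1.1012 \cdot 10^{-5}$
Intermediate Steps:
$\frac{1}{9220 + A} = \frac{1}{9220 + 81592} = \frac{1}{90812}$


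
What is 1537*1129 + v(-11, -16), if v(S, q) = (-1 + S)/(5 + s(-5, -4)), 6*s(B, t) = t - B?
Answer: 53793391/31 ≈ 1.7353e+6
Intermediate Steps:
s(B, t) = -B/6 + t/6 (s(B, t) = (t - B)/6 = -B/6 + t/6)
v(S, q) = -6/31 + 6*S/31 (v(S, q) = (-1 + S)/(5 + (-1/6*(-5) + (1/6)*(-4))) = (-1 + S)/(5 + (5/6 - 2/3)) = (-1 + S)/(5 + 1/6) = (-1 + S)/(31/6) = (-1 + S)*(6/31) = -6/31 + 6*S/31)
1537*1129 + v(-11, -16) = 1537*1129 + (-6/31 + (6/31)*(-11)) = 1735273 + (-6/31 - 66/31) = 1735273 - 72/31 = 53793391/31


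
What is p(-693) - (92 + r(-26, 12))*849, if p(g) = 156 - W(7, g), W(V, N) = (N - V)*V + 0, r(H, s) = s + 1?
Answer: -84089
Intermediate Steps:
r(H, s) = 1 + s
W(V, N) = V*(N - V) (W(V, N) = V*(N - V) + 0 = V*(N - V))
p(g) = 205 - 7*g (p(g) = 156 - 7*(g - 1*7) = 156 - 7*(g - 7) = 156 - 7*(-7 + g) = 156 - (-49 + 7*g) = 156 + (49 - 7*g) = 205 - 7*g)
p(-693) - (92 + r(-26, 12))*849 = (205 - 7*(-693)) - (92 + (1 + 12))*849 = (205 + 4851) - (92 + 13)*849 = 5056 - 105*849 = 5056 - 1*89145 = 5056 - 89145 = -84089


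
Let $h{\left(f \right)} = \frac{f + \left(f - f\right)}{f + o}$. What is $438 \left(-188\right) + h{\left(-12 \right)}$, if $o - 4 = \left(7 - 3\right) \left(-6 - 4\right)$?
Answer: $- \frac{329375}{4} \approx -82344.0$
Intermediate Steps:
$o = -36$ ($o = 4 + \left(7 - 3\right) \left(-6 - 4\right) = 4 + 4 \left(-10\right) = 4 - 40 = -36$)
$h{\left(f \right)} = \frac{f}{-36 + f}$ ($h{\left(f \right)} = \frac{f + \left(f - f\right)}{f - 36} = \frac{f + 0}{-36 + f} = \frac{f}{-36 + f}$)
$438 \left(-188\right) + h{\left(-12 \right)} = 438 \left(-188\right) - \frac{12}{-36 - 12} = -82344 - \frac{12}{-48} = -82344 - - \frac{1}{4} = -82344 + \frac{1}{4} = - \frac{329375}{4}$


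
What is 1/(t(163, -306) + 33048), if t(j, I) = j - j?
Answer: 1/33048 ≈ 3.0259e-5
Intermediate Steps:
t(j, I) = 0
1/(t(163, -306) + 33048) = 1/(0 + 33048) = 1/33048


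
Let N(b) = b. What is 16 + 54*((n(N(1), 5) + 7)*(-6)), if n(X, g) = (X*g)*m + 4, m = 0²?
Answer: -3548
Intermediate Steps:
m = 0
n(X, g) = 4 (n(X, g) = (X*g)*0 + 4 = 0 + 4 = 4)
16 + 54*((n(N(1), 5) + 7)*(-6)) = 16 + 54*((4 + 7)*(-6)) = 16 + 54*(11*(-6)) = 16 + 54*(-66) = 16 - 3564 = -3548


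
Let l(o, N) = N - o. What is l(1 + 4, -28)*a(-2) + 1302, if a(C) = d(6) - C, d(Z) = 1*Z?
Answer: 1038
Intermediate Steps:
d(Z) = Z
a(C) = 6 - C
l(1 + 4, -28)*a(-2) + 1302 = (-28 - (1 + 4))*(6 - 1*(-2)) + 1302 = (-28 - 1*5)*(6 + 2) + 1302 = (-28 - 5)*8 + 1302 = -33*8 + 1302 = -264 + 1302 = 1038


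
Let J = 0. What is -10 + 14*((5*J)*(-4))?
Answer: -10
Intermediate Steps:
-10 + 14*((5*J)*(-4)) = -10 + 14*((5*0)*(-4)) = -10 + 14*(0*(-4)) = -10 + 14*0 = -10 + 0 = -10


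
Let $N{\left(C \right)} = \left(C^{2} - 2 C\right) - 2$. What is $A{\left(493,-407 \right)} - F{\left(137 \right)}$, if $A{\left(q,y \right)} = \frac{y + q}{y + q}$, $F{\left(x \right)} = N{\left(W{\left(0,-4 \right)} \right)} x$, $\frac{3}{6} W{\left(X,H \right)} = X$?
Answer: $275$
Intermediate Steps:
$W{\left(X,H \right)} = 2 X$
$N{\left(C \right)} = -2 + C^{2} - 2 C$
$F{\left(x \right)} = - 2 x$ ($F{\left(x \right)} = \left(-2 + \left(2 \cdot 0\right)^{2} - 2 \cdot 2 \cdot 0\right) x = \left(-2 + 0^{2} - 0\right) x = \left(-2 + 0 + 0\right) x = - 2 x$)
$A{\left(q,y \right)} = 1$ ($A{\left(q,y \right)} = \frac{q + y}{q + y} = 1$)
$A{\left(493,-407 \right)} - F{\left(137 \right)} = 1 - \left(-2\right) 137 = 1 - -274 = 1 + 274 = 275$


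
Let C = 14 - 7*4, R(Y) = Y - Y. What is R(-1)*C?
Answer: 0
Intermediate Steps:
R(Y) = 0
C = -14 (C = 14 - 28 = -14)
R(-1)*C = 0*(-14) = 0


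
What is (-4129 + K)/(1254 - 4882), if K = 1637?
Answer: 623/907 ≈ 0.68688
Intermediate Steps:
(-4129 + K)/(1254 - 4882) = (-4129 + 1637)/(1254 - 4882) = -2492/(-3628) = -2492*(-1/3628) = 623/907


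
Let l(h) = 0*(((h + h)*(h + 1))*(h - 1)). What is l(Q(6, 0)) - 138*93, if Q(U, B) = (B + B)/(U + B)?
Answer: -12834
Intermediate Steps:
Q(U, B) = 2*B/(B + U) (Q(U, B) = (2*B)/(B + U) = 2*B/(B + U))
l(h) = 0 (l(h) = 0*(((2*h)*(1 + h))*(-1 + h)) = 0*((2*h*(1 + h))*(-1 + h)) = 0*(2*h*(1 + h)*(-1 + h)) = 0)
l(Q(6, 0)) - 138*93 = 0 - 138*93 = 0 - 12834 = -12834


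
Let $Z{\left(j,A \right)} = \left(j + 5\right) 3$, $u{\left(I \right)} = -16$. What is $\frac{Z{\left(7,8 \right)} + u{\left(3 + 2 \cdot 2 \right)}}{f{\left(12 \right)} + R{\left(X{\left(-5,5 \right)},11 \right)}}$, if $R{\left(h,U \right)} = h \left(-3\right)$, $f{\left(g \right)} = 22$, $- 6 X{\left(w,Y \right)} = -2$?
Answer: $\frac{20}{21} \approx 0.95238$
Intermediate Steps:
$X{\left(w,Y \right)} = \frac{1}{3}$ ($X{\left(w,Y \right)} = \left(- \frac{1}{6}\right) \left(-2\right) = \frac{1}{3}$)
$Z{\left(j,A \right)} = 15 + 3 j$ ($Z{\left(j,A \right)} = \left(5 + j\right) 3 = 15 + 3 j$)
$R{\left(h,U \right)} = - 3 h$
$\frac{Z{\left(7,8 \right)} + u{\left(3 + 2 \cdot 2 \right)}}{f{\left(12 \right)} + R{\left(X{\left(-5,5 \right)},11 \right)}} = \frac{\left(15 + 3 \cdot 7\right) - 16}{22 - 1} = \frac{\left(15 + 21\right) - 16}{22 - 1} = \frac{36 - 16}{21} = 20 \cdot \frac{1}{21} = \frac{20}{21}$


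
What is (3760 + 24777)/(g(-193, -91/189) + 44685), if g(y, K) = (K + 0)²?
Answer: 20803473/32575534 ≈ 0.63862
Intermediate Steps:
g(y, K) = K²
(3760 + 24777)/(g(-193, -91/189) + 44685) = (3760 + 24777)/((-91/189)² + 44685) = 28537/((-91*1/189)² + 44685) = 28537/((-13/27)² + 44685) = 28537/(169/729 + 44685) = 28537/(32575534/729) = 28537*(729/32575534) = 20803473/32575534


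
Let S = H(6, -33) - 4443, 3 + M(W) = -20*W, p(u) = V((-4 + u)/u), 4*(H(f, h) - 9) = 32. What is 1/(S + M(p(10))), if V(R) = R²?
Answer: -5/22181 ≈ -0.00022542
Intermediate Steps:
H(f, h) = 17 (H(f, h) = 9 + (¼)*32 = 9 + 8 = 17)
p(u) = (-4 + u)²/u² (p(u) = ((-4 + u)/u)² = (-4 + u)²/u²)
M(W) = -3 - 20*W
S = -4426 (S = 17 - 4443 = -4426)
1/(S + M(p(10))) = 1/(-4426 + (-3 - 20*(-4 + 10)²/10²)) = 1/(-4426 + (-3 - 6²/5)) = 1/(-4426 + (-3 - 36/5)) = 1/(-4426 - 51/5) = 1/(-22181/5) = -5/22181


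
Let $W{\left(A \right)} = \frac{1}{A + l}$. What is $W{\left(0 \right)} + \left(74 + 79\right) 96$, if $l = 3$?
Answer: $\frac{44065}{3} \approx 14688.0$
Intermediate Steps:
$W{\left(A \right)} = \frac{1}{3 + A}$ ($W{\left(A \right)} = \frac{1}{A + 3} = \frac{1}{3 + A}$)
$W{\left(0 \right)} + \left(74 + 79\right) 96 = \frac{1}{3 + 0} + \left(74 + 79\right) 96 = \frac{1}{3} + 153 \cdot 96 = \frac{1}{3} + 14688 = \frac{44065}{3}$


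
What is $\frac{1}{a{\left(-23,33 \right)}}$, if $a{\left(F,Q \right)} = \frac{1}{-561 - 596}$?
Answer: $-1157$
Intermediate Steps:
$a{\left(F,Q \right)} = - \frac{1}{1157}$ ($a{\left(F,Q \right)} = \frac{1}{-1157} = - \frac{1}{1157}$)
$\frac{1}{a{\left(-23,33 \right)}} = \frac{1}{- \frac{1}{1157}} = -1157$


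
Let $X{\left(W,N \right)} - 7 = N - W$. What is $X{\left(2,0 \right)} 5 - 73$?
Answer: $-48$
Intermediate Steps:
$X{\left(W,N \right)} = 7 + N - W$ ($X{\left(W,N \right)} = 7 + \left(N - W\right) = 7 + N - W$)
$X{\left(2,0 \right)} 5 - 73 = \left(7 + 0 - 2\right) 5 - 73 = 5 \cdot 5 - 73 = 25 - 73 = -48$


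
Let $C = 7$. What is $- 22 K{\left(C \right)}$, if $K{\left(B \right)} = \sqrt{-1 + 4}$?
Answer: $- 22 \sqrt{3} \approx -38.105$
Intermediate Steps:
$K{\left(B \right)} = \sqrt{3}$
$- 22 K{\left(C \right)} = - 22 \sqrt{3}$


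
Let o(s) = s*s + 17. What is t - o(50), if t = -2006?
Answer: -4523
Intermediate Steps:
o(s) = 17 + s² (o(s) = s² + 17 = 17 + s²)
t - o(50) = -2006 - (17 + 50²) = -2006 - (17 + 2500) = -2006 - 1*2517 = -2006 - 2517 = -4523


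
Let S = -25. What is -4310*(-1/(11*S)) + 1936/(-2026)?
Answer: -926446/55715 ≈ -16.628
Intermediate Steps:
-4310*(-1/(11*S)) + 1936/(-2026) = -4310/((-25*(-11))) + 1936/(-2026) = -4310/275 + 1936*(-1/2026) = -4310*1/275 - 968/1013 = -862/55 - 968/1013 = -926446/55715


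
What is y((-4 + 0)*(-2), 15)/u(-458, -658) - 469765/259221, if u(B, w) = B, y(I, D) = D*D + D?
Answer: -138682705/59361609 ≈ -2.3362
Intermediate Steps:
y(I, D) = D + D**2 (y(I, D) = D**2 + D = D + D**2)
y((-4 + 0)*(-2), 15)/u(-458, -658) - 469765/259221 = (15*(1 + 15))/(-458) - 469765/259221 = (15*16)*(-1/458) - 469765*1/259221 = 240*(-1/458) - 469765/259221 = -120/229 - 469765/259221 = -138682705/59361609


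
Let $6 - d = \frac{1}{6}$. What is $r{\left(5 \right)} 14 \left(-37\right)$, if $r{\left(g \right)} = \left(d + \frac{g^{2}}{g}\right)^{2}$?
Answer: $- \frac{1094275}{18} \approx -60793.0$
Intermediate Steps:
$d = \frac{35}{6}$ ($d = 6 - \frac{1}{6} = \frac{35}{6} \approx 5.8333$)
$r{\left(g \right)} = \left(\frac{35}{6} + g\right)^{2}$ ($r{\left(g \right)} = \left(\frac{35}{6} + \frac{g^{2}}{g}\right)^{2} = \left(\frac{35}{6} + g\right)^{2}$)
$r{\left(5 \right)} 14 \left(-37\right) = \frac{\left(35 + 6 \cdot 5\right)^{2}}{36} \cdot 14 \left(-37\right) = \frac{\left(35 + 30\right)^{2}}{36} \cdot 14 \left(-37\right) = \frac{65^{2}}{36} \cdot 14 \left(-37\right) = \frac{1}{36} \cdot 4225 \cdot 14 \left(-37\right) = \frac{4225}{36} \cdot 14 \left(-37\right) = \frac{29575}{18} \left(-37\right) = - \frac{1094275}{18}$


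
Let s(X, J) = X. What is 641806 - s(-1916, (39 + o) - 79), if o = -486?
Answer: 643722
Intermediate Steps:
641806 - s(-1916, (39 + o) - 79) = 641806 - 1*(-1916) = 641806 + 1916 = 643722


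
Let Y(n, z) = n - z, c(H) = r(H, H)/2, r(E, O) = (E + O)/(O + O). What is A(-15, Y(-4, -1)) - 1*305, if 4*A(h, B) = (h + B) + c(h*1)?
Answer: -2475/8 ≈ -309.38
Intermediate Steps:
r(E, O) = (E + O)/(2*O) (r(E, O) = (E + O)/((2*O)) = (E + O)*(1/(2*O)) = (E + O)/(2*O))
c(H) = 1/2 (c(H) = ((H + H)/(2*H))/2 = ((2*H)/(2*H))*(1/2) = 1*(1/2) = 1/2)
A(h, B) = 1/8 + B/4 + h/4 (A(h, B) = ((h + B) + 1/2)/4 = ((B + h) + 1/2)/4 = (1/2 + B + h)/4 = 1/8 + B/4 + h/4)
A(-15, Y(-4, -1)) - 1*305 = (1/8 + (-4 - 1*(-1))/4 + (1/4)*(-15)) - 1*305 = (1/8 + (-4 + 1)/4 - 15/4) - 305 = (1/8 + (1/4)*(-3) - 15/4) - 305 = (1/8 - 3/4 - 15/4) - 305 = -35/8 - 305 = -2475/8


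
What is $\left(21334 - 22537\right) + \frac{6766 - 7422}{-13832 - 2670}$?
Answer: $- \frac{9925625}{8251} \approx -1203.0$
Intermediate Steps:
$\left(21334 - 22537\right) + \frac{6766 - 7422}{-13832 - 2670} = -1203 - \frac{656}{-16502} = -1203 - - \frac{328}{8251} = -1203 + \frac{328}{8251} = - \frac{9925625}{8251}$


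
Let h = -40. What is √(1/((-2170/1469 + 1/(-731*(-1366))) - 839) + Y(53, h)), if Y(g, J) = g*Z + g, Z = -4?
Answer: I*√241675143858662704644004409/1232865801437 ≈ 12.61*I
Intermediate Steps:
Y(g, J) = -3*g (Y(g, J) = g*(-4) + g = -4*g + g = -3*g)
√(1/((-2170/1469 + 1/(-731*(-1366))) - 839) + Y(53, h)) = √(1/((-2170/1469 + 1/(-731*(-1366))) - 839) - 3*53) = √(1/((-2170*1/1469 - 1/731*(-1/1366)) - 839) - 159) = √(1/((-2170/1469 + 1/998546) - 839) - 159) = √(1/(-2166843351/1466864074 - 839) - 159) = √(1/(-1232865801437/1466864074) - 159) = √(-1466864074/1232865801437 - 159) = √(-196027129292557/1232865801437) = I*√241675143858662704644004409/1232865801437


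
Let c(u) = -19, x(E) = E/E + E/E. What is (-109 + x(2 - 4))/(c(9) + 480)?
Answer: -107/461 ≈ -0.23210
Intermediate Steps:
x(E) = 2 (x(E) = 1 + 1 = 2)
(-109 + x(2 - 4))/(c(9) + 480) = (-109 + 2)/(-19 + 480) = -107/461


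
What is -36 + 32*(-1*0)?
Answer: -36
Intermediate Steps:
-36 + 32*(-1*0) = -36 + 32*0 = -36 + 0 = -36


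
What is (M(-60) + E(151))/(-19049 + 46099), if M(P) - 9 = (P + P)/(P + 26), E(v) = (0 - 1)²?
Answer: 23/45985 ≈ 0.00050016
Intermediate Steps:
E(v) = 1 (E(v) = (-1)² = 1)
M(P) = 9 + 2*P/(26 + P) (M(P) = 9 + (P + P)/(P + 26) = 9 + (2*P)/(26 + P) = 9 + 2*P/(26 + P))
(M(-60) + E(151))/(-19049 + 46099) = ((234 + 11*(-60))/(26 - 60) + 1)/(-19049 + 46099) = ((234 - 660)/(-34) + 1)/27050 = (-1/34*(-426) + 1)*(1/27050) = (213/17 + 1)*(1/27050) = (230/17)*(1/27050) = 23/45985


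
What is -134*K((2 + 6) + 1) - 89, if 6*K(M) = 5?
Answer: -602/3 ≈ -200.67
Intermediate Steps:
K(M) = 5/6 (K(M) = (1/6)*5 = 5/6)
-134*K((2 + 6) + 1) - 89 = -134*5/6 - 89 = -335/3 - 89 = -602/3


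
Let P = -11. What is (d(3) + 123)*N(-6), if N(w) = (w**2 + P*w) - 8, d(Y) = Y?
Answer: 11844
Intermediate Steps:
N(w) = -8 + w**2 - 11*w (N(w) = (w**2 - 11*w) - 8 = -8 + w**2 - 11*w)
(d(3) + 123)*N(-6) = (3 + 123)*(-8 + (-6)**2 - 11*(-6)) = 126*(-8 + 36 + 66) = 126*94 = 11844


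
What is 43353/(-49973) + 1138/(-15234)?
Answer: -358654438/380644341 ≈ -0.94223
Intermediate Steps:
43353/(-49973) + 1138/(-15234) = 43353*(-1/49973) + 1138*(-1/15234) = -43353/49973 - 569/7617 = -358654438/380644341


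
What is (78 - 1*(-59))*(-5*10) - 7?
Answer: -6857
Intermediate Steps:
(78 - 1*(-59))*(-5*10) - 7 = (78 + 59)*(-50) - 7 = 137*(-50) - 7 = -6850 - 7 = -6857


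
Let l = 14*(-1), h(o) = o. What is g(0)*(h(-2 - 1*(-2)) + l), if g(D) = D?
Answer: 0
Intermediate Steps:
l = -14
g(0)*(h(-2 - 1*(-2)) + l) = 0*((-2 - 1*(-2)) - 14) = 0*((-2 + 2) - 14) = 0*(0 - 14) = 0*(-14) = 0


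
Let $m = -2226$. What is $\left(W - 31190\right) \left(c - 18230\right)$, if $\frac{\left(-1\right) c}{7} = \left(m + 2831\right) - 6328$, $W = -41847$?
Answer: $-1594470747$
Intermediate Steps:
$c = 40061$ ($c = - 7 \left(\left(-2226 + 2831\right) - 6328\right) = - 7 \left(605 - 6328\right) = \left(-7\right) \left(-5723\right) = 40061$)
$\left(W - 31190\right) \left(c - 18230\right) = \left(-41847 - 31190\right) \left(40061 - 18230\right) = \left(-73037\right) 21831 = -1594470747$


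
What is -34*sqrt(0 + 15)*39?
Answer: -1326*sqrt(15) ≈ -5135.6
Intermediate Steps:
-34*sqrt(0 + 15)*39 = -34*sqrt(15)*39 = -1326*sqrt(15)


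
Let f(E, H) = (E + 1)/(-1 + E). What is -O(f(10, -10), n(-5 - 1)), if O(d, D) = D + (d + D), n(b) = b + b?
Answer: 205/9 ≈ 22.778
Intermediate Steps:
n(b) = 2*b
f(E, H) = (1 + E)/(-1 + E)
O(d, D) = d + 2*D (O(d, D) = D + (D + d) = d + 2*D)
-O(f(10, -10), n(-5 - 1)) = -((1 + 10)/(-1 + 10) + 2*(2*(-5 - 1))) = -(11/9 + 2*(2*(-6))) = -((1/9)*11 + 2*(-12)) = -(11/9 - 24) = -1*(-205/9) = 205/9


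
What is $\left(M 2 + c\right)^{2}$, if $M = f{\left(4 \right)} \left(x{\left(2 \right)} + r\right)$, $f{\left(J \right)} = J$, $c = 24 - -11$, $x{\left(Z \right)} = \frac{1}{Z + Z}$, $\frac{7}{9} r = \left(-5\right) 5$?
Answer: $\frac{2374681}{49} \approx 48463.0$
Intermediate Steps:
$r = - \frac{225}{7}$ ($r = \frac{9 \left(\left(-5\right) 5\right)}{7} = \frac{9}{7} \left(-25\right) = - \frac{225}{7} \approx -32.143$)
$x{\left(Z \right)} = \frac{1}{2 Z}$
$c = 35$ ($c = 24 + 11 = 35$)
$M = - \frac{893}{7}$ ($M = 4 \left(\frac{1}{2 \cdot 2} - \frac{225}{7}\right) = 4 \left(\frac{1}{2} \cdot \frac{1}{2} - \frac{225}{7}\right) = 4 \left(\frac{1}{4} - \frac{225}{7}\right) = 4 \left(- \frac{893}{28}\right) = - \frac{893}{7} \approx -127.57$)
$\left(M 2 + c\right)^{2} = \left(\left(- \frac{893}{7}\right) 2 + 35\right)^{2} = \left(- \frac{1786}{7} + 35\right)^{2} = \left(- \frac{1541}{7}\right)^{2} = \frac{2374681}{49}$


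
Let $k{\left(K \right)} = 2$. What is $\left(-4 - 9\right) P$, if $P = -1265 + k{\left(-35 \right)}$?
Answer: $16419$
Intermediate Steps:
$P = -1263$ ($P = -1265 + 2 = -1263$)
$\left(-4 - 9\right) P = \left(-4 - 9\right) \left(-1263\right) = \left(-13\right) \left(-1263\right) = 16419$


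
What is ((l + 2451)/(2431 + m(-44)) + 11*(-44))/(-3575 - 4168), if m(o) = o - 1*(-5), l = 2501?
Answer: 144097/2315157 ≈ 0.062241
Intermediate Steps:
m(o) = 5 + o (m(o) = o + 5 = 5 + o)
((l + 2451)/(2431 + m(-44)) + 11*(-44))/(-3575 - 4168) = ((2501 + 2451)/(2431 + (5 - 44)) + 11*(-44))/(-3575 - 4168) = (4952/(2431 - 39) - 484)/(-7743) = (4952/2392 - 484)*(-1/7743) = (4952*(1/2392) - 484)*(-1/7743) = (619/299 - 484)*(-1/7743) = -144097/299*(-1/7743) = 144097/2315157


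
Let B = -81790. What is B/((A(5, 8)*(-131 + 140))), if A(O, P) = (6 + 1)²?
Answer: -81790/441 ≈ -185.46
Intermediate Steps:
A(O, P) = 49 (A(O, P) = 7² = 49)
B/((A(5, 8)*(-131 + 140))) = -81790*1/(49*(-131 + 140)) = -81790/(49*9) = -81790/441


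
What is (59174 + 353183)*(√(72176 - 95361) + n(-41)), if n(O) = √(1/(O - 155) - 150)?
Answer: 412357*I*(√29401 + 14*√23185)/14 ≈ 6.7838e+7*I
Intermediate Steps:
n(O) = √(-150 + 1/(-155 + O)) (n(O) = √(1/(-155 + O) - 150) = √(-150 + 1/(-155 + O)))
(59174 + 353183)*(√(72176 - 95361) + n(-41)) = (59174 + 353183)*(√(72176 - 95361) + √((23251 - 150*(-41))/(-155 - 41))) = 412357*(√(-23185) + √((23251 + 6150)/(-196))) = 412357*(I*√23185 + √(-1/196*29401)) = 412357*(I*√23185 + √(-29401/196)) = 412357*(I*√23185 + I*√29401/14) = 412357*I*√23185 + 412357*I*√29401/14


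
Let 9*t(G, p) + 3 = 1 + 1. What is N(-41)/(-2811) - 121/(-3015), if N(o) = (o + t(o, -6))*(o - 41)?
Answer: -9823769/8475165 ≈ -1.1591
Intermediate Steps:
t(G, p) = -⅑ (t(G, p) = -⅓ + (1 + 1)/9 = -⅓ + (⅑)*2 = -⅓ + 2/9 = -⅑)
N(o) = (-41 + o)*(-⅑ + o) (N(o) = (o - ⅑)*(o - 41) = (-⅑ + o)*(-41 + o) = (-41 + o)*(-⅑ + o))
N(-41)/(-2811) - 121/(-3015) = (41/9 + (-41)² - 370/9*(-41))/(-2811) - 121/(-3015) = (41/9 + 1681 + 15170/9)*(-1/2811) - 121*(-1/3015) = (30340/9)*(-1/2811) + 121/3015 = -30340/25299 + 121/3015 = -9823769/8475165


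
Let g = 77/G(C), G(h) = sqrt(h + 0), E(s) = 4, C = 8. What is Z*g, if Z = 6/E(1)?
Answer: 231*sqrt(2)/8 ≈ 40.835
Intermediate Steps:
Z = 3/2 (Z = 6/4 = 6*(1/4) = 3/2 ≈ 1.5000)
G(h) = sqrt(h)
g = 77*sqrt(2)/4 (g = 77/(sqrt(8)) = 77/((2*sqrt(2))) = 77*(sqrt(2)/4) = 77*sqrt(2)/4 ≈ 27.224)
Z*g = 3*(77*sqrt(2)/4)/2 = 231*sqrt(2)/8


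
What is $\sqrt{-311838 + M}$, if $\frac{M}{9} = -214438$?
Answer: $2 i \sqrt{560445} \approx 1497.3 i$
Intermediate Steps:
$M = -1929942$ ($M = 9 \left(-214438\right) = -1929942$)
$\sqrt{-311838 + M} = \sqrt{-311838 - 1929942} = \sqrt{-2241780} = 2 i \sqrt{560445}$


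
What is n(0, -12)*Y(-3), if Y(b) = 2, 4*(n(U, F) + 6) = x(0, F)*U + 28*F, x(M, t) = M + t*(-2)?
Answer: -180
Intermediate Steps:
x(M, t) = M - 2*t
n(U, F) = -6 + 7*F - F*U/2 (n(U, F) = -6 + ((0 - 2*F)*U + 28*F)/4 = -6 + ((-2*F)*U + 28*F)/4 = -6 + (-2*F*U + 28*F)/4 = -6 + (28*F - 2*F*U)/4 = -6 + (7*F - F*U/2) = -6 + 7*F - F*U/2)
n(0, -12)*Y(-3) = (-6 + 7*(-12) - ½*(-12)*0)*2 = (-6 - 84 + 0)*2 = -90*2 = -180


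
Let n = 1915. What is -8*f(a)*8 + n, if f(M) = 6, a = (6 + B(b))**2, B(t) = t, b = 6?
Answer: 1531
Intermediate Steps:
a = 144 (a = (6 + 6)**2 = 12**2 = 144)
-8*f(a)*8 + n = -8*6*8 + 1915 = -48*8 + 1915 = -384 + 1915 = 1531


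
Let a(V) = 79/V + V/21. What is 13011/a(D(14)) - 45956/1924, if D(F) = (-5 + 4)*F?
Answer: -265892807/127465 ≈ -2086.0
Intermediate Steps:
D(F) = -F
a(V) = 79/V + V/21 (a(V) = 79/V + V*(1/21) = 79/V + V/21)
13011/a(D(14)) - 45956/1924 = 13011/(79/((-1*14)) + (-1*14)/21) - 45956/1924 = 13011/(79/(-14) + (1/21)*(-14)) - 45956*1/1924 = 13011/(79*(-1/14) - 2/3) - 11489/481 = 13011/(-79/14 - 2/3) - 11489/481 = 13011/(-265/42) - 11489/481 = 13011*(-42/265) - 11489/481 = -546462/265 - 11489/481 = -265892807/127465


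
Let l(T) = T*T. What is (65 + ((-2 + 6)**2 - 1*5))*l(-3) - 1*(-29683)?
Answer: 30367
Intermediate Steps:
l(T) = T**2
(65 + ((-2 + 6)**2 - 1*5))*l(-3) - 1*(-29683) = (65 + ((-2 + 6)**2 - 1*5))*(-3)**2 - 1*(-29683) = (65 + (4**2 - 5))*9 + 29683 = (65 + (16 - 5))*9 + 29683 = (65 + 11)*9 + 29683 = 76*9 + 29683 = 684 + 29683 = 30367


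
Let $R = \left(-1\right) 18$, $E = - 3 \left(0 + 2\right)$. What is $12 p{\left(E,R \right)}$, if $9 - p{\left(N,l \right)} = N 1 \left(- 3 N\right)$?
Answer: $1404$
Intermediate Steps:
$E = -6$ ($E = - 3 \cdot 2 = \left(-1\right) 6 = -6$)
$R = -18$
$p{\left(N,l \right)} = 9 + 3 N^{2}$ ($p{\left(N,l \right)} = 9 - N 1 \left(- 3 N\right) = 9 - N \left(- 3 N\right) = 9 - - 3 N^{2} = 9 + 3 N^{2}$)
$12 p{\left(E,R \right)} = 12 \left(9 + 3 \left(-6\right)^{2}\right) = 12 \left(9 + 3 \cdot 36\right) = 12 \left(9 + 108\right) = 12 \cdot 117 = 1404$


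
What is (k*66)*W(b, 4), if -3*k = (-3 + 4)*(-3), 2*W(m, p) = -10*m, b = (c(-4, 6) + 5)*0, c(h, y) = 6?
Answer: 0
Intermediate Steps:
b = 0 (b = (6 + 5)*0 = 11*0 = 0)
W(m, p) = -5*m (W(m, p) = (-10*m)/2 = -5*m)
k = 1 (k = -(-3 + 4)*(-3)/3 = -(-3)/3 = -⅓*(-3) = 1)
(k*66)*W(b, 4) = (1*66)*(-5*0) = 66*0 = 0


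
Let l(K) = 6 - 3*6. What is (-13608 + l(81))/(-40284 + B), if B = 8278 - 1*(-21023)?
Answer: 4540/3661 ≈ 1.2401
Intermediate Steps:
B = 29301 (B = 8278 + 21023 = 29301)
l(K) = -12 (l(K) = 6 - 18 = -12)
(-13608 + l(81))/(-40284 + B) = (-13608 - 12)/(-40284 + 29301) = -13620/(-10983) = -13620*(-1/10983) = 4540/3661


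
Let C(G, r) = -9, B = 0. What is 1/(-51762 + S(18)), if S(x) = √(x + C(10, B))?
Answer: -1/51759 ≈ -1.9320e-5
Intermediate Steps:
S(x) = √(-9 + x) (S(x) = √(x - 9) = √(-9 + x))
1/(-51762 + S(18)) = 1/(-51762 + √(-9 + 18)) = 1/(-51762 + √9) = 1/(-51762 + 3) = 1/(-51759) = -1/51759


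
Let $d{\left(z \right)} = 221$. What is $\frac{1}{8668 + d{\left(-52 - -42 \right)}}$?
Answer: $\frac{1}{8889} \approx 0.0001125$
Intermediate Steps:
$\frac{1}{8668 + d{\left(-52 - -42 \right)}} = \frac{1}{8668 + 221} = \frac{1}{8889}$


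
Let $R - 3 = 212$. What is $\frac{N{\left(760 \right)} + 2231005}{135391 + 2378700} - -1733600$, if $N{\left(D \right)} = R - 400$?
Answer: $\frac{4358430388420}{2514091} \approx 1.7336 \cdot 10^{6}$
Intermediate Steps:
$R = 215$ ($R = 3 + 212 = 215$)
$N{\left(D \right)} = -185$ ($N{\left(D \right)} = 215 - 400 = -185$)
$\frac{N{\left(760 \right)} + 2231005}{135391 + 2378700} - -1733600 = \frac{-185 + 2231005}{135391 + 2378700} - -1733600 = \frac{2230820}{2514091} + 1733600 = \frac{4358430388420}{2514091}$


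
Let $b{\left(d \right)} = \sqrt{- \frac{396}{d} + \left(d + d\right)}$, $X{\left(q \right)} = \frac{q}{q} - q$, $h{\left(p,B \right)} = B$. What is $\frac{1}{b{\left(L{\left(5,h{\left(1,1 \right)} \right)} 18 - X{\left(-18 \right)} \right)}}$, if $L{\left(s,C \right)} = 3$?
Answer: $\frac{\sqrt{71890}}{2054} \approx 0.13054$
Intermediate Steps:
$X{\left(q \right)} = 1 - q$
$b{\left(d \right)} = \sqrt{- \frac{396}{d} + 2 d}$
$\frac{1}{b{\left(L{\left(5,h{\left(1,1 \right)} \right)} 18 - X{\left(-18 \right)} \right)}} = \frac{1}{\sqrt{- \frac{396}{3 \cdot 18 - \left(1 - -18\right)} + 2 \left(3 \cdot 18 - \left(1 - -18\right)\right)}} = \frac{1}{\sqrt{- \frac{396}{54 - \left(1 + 18\right)} + 2 \left(54 - \left(1 + 18\right)\right)}} = \frac{1}{\sqrt{- \frac{396}{54 - 19} + 2 \left(54 - 19\right)}} = \frac{1}{\sqrt{- \frac{396}{35} + 2 \cdot 35}} = \frac{1}{\sqrt{\left(-396\right) \frac{1}{35} + 70}} = \frac{1}{\sqrt{- \frac{396}{35} + 70}} = \frac{1}{\sqrt{\frac{2054}{35}}} = \frac{1}{\frac{1}{35} \sqrt{71890}} = \frac{\sqrt{71890}}{2054}$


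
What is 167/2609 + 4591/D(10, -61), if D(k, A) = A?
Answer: -11967732/159149 ≈ -75.198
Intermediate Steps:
167/2609 + 4591/D(10, -61) = 167/2609 + 4591/(-61) = 167*(1/2609) + 4591*(-1/61) = 167/2609 - 4591/61 = -11967732/159149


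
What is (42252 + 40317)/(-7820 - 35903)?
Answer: -82569/43723 ≈ -1.8885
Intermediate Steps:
(42252 + 40317)/(-7820 - 35903) = 82569/(-43723) = 82569*(-1/43723) = -82569/43723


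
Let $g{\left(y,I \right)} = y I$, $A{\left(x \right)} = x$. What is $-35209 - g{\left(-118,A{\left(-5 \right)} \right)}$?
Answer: $-35799$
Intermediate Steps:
$g{\left(y,I \right)} = I y$
$-35209 - g{\left(-118,A{\left(-5 \right)} \right)} = -35209 - \left(-5\right) \left(-118\right) = -35209 - 590 = -35799$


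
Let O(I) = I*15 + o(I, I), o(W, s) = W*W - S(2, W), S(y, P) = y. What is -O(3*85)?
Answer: -68848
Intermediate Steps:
o(W, s) = -2 + W**2 (o(W, s) = W*W - 1*2 = W**2 - 2 = -2 + W**2)
O(I) = -2 + I**2 + 15*I (O(I) = I*15 + (-2 + I**2) = 15*I + (-2 + I**2) = -2 + I**2 + 15*I)
-O(3*85) = -(-2 + (3*85)**2 + 15*(3*85)) = -(-2 + 255**2 + 15*255) = -(-2 + 65025 + 3825) = -1*68848 = -68848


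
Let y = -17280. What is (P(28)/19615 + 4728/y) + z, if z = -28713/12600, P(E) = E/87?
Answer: -7317560167/2866928400 ≈ -2.5524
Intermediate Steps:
P(E) = E/87 (P(E) = E*(1/87) = E/87)
z = -9571/4200 (z = -28713*1/12600 = -9571/4200 ≈ -2.2788)
(P(28)/19615 + 4728/y) + z = (((1/87)*28)/19615 + 4728/(-17280)) - 9571/4200 = ((28/87)*(1/19615) + 4728*(-1/17280)) - 9571/4200 = (28/1706505 - 197/720) - 9571/4200 = -4482151/16382448 - 9571/4200 = -7317560167/2866928400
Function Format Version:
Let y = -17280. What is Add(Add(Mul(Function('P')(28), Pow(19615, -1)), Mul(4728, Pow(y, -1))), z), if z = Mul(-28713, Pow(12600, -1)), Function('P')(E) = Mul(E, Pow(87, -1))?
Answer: Rational(-7317560167, 2866928400) ≈ -2.5524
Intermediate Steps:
Function('P')(E) = Mul(Rational(1, 87), E) (Function('P')(E) = Mul(E, Rational(1, 87)) = Mul(Rational(1, 87), E))
z = Rational(-9571, 4200) (z = Mul(-28713, Rational(1, 12600)) = Rational(-9571, 4200) ≈ -2.2788)
Add(Add(Mul(Function('P')(28), Pow(19615, -1)), Mul(4728, Pow(y, -1))), z) = Add(Add(Mul(Mul(Rational(1, 87), 28), Pow(19615, -1)), Mul(4728, Pow(-17280, -1))), Rational(-9571, 4200)) = Add(Add(Mul(Rational(28, 87), Rational(1, 19615)), Mul(4728, Rational(-1, 17280))), Rational(-9571, 4200)) = Add(Add(Rational(28, 1706505), Rational(-197, 720)), Rational(-9571, 4200)) = Add(Rational(-4482151, 16382448), Rational(-9571, 4200)) = Rational(-7317560167, 2866928400)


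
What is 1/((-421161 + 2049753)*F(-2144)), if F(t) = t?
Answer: -1/3491701248 ≈ -2.8639e-10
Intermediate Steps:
1/((-421161 + 2049753)*F(-2144)) = 1/((-421161 + 2049753)*(-2144)) = -1/2144/1628592 = (1/1628592)*(-1/2144) = -1/3491701248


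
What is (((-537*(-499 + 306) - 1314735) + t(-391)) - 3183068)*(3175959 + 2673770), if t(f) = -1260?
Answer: -25712027540638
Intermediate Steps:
(((-537*(-499 + 306) - 1314735) + t(-391)) - 3183068)*(3175959 + 2673770) = (((-537*(-499 + 306) - 1314735) - 1260) - 3183068)*(3175959 + 2673770) = (((-537*(-193) - 1314735) - 1260) - 3183068)*5849729 = (((103641 - 1314735) - 1260) - 3183068)*5849729 = ((-1211094 - 1260) - 3183068)*5849729 = (-1212354 - 3183068)*5849729 = -4395422*5849729 = -25712027540638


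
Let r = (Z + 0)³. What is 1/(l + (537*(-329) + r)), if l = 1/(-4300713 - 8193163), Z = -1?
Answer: -12493876/2207343048425 ≈ -5.6601e-6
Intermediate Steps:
l = -1/12493876 (l = 1/(-12493876) = -1/12493876 ≈ -8.0039e-8)
r = -1 (r = (-1 + 0)³ = (-1)³ = -1)
1/(l + (537*(-329) + r)) = 1/(-1/12493876 + (537*(-329) - 1)) = 1/(-1/12493876 + (-176673 - 1)) = 1/(-1/12493876 - 176674) = 1/(-2207343048425/12493876) = -12493876/2207343048425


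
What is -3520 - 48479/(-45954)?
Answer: -161709601/45954 ≈ -3518.9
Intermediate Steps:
-3520 - 48479/(-45954) = -3520 - 48479*(-1)/45954 = -3520 - 1*(-48479/45954) = -3520 + 48479/45954 = -161709601/45954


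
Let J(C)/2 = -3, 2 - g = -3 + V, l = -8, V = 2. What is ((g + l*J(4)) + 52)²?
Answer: 10609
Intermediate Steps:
g = 3 (g = 2 - (-3 + 2) = 2 - 1*(-1) = 2 + 1 = 3)
J(C) = -6 (J(C) = 2*(-3) = -6)
((g + l*J(4)) + 52)² = ((3 - 8*(-6)) + 52)² = ((3 + 48) + 52)² = (51 + 52)² = 103² = 10609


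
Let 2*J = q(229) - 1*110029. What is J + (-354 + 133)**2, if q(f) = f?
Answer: -6059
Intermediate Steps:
J = -54900 (J = (229 - 1*110029)/2 = (229 - 110029)/2 = (1/2)*(-109800) = -54900)
J + (-354 + 133)**2 = -54900 + (-354 + 133)**2 = -54900 + (-221)**2 = -54900 + 48841 = -6059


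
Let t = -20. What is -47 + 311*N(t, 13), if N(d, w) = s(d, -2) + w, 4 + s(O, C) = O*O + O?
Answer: 120932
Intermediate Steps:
s(O, C) = -4 + O + O² (s(O, C) = -4 + (O*O + O) = -4 + (O² + O) = -4 + (O + O²) = -4 + O + O²)
N(d, w) = -4 + d + w + d² (N(d, w) = (-4 + d + d²) + w = -4 + d + w + d²)
-47 + 311*N(t, 13) = -47 + 311*(-4 - 20 + 13 + (-20)²) = -47 + 311*(-4 - 20 + 13 + 400) = -47 + 311*389 = -47 + 120979 = 120932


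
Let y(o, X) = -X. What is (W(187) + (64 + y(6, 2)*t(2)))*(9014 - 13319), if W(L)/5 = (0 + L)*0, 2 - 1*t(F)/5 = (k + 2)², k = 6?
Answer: -2944620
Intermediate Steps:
t(F) = -310 (t(F) = 10 - 5*(6 + 2)² = 10 - 5*8² = 10 - 5*64 = 10 - 320 = -310)
W(L) = 0 (W(L) = 5*((0 + L)*0) = 5*(L*0) = 5*0 = 0)
(W(187) + (64 + y(6, 2)*t(2)))*(9014 - 13319) = (0 + (64 - 1*2*(-310)))*(9014 - 13319) = (0 + (64 - 2*(-310)))*(-4305) = (0 + (64 + 620))*(-4305) = (0 + 684)*(-4305) = 684*(-4305) = -2944620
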